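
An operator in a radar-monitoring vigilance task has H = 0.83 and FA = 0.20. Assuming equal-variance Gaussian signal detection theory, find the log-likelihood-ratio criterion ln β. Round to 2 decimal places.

z(H) = z(0.83) = 0.954
z(FA) = z(0.20) = -0.842
ln β = −½·[z(H)² − z(FA)²] = −0.5 × (0.910 − 0.709) = -0.1005

ln β = -0.10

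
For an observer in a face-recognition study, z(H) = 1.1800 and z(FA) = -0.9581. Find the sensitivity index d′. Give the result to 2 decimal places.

d′ = 2.14

d' = z(H) − z(FA) = 1.1800 − (-0.9581) = 2.1381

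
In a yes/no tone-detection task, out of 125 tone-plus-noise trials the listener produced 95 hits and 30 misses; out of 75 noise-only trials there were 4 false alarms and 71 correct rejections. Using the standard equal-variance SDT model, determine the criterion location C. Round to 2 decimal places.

H = 95/125 = 0.7600
FA = 4/75 = 0.0533
z(0.7600) = 0.706, z(0.0533) = -1.614
c = −½·[z(H) + z(FA)] = −0.5 × (0.706 + (-1.614)) = 0.454
c > 0: the listener has a conservative response bias.

C = 0.45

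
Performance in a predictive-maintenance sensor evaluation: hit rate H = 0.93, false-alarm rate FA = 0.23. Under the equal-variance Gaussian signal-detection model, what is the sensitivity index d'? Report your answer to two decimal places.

d' = 2.21

Φ⁻¹(H) = Φ⁻¹(0.93) = 1.4758
Φ⁻¹(FA) = Φ⁻¹(0.23) = -0.7388
d' = z(H) − z(FA) = 1.4758 − (-0.7388) = 2.2146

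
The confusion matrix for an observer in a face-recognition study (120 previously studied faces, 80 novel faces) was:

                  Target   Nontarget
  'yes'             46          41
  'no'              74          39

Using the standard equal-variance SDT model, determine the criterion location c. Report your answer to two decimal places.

c = 0.13

H = 46/120 = 0.3833
FA = 41/80 = 0.5125
z(H) = -0.297
z(FA) = 0.031
c = −½·[z(H) + z(FA)] = −0.5 × (-0.297 + 0.031) = 0.133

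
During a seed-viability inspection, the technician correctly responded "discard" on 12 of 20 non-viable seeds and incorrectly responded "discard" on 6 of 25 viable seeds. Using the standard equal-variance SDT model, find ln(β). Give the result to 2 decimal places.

ln β = 0.22

H = 12/20 = 0.6000
FA = 6/25 = 0.2400
z(H) = 0.253
z(FA) = -0.706
ln β = −½·[z(H)² − z(FA)²] = −0.5 × (0.064 − 0.498) = 0.217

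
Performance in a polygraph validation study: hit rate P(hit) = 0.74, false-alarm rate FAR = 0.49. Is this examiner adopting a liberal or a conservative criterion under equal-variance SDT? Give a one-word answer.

z(H) = 0.643, z(FA) = -0.025
c = −½·(z(H) + z(FA)) = -0.309
c < 0 → liberal criterion (biased toward responding “yes”).

liberal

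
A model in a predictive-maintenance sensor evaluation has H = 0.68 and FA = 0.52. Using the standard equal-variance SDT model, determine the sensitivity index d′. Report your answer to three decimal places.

d′ = 0.418

Φ⁻¹(H) = Φ⁻¹(0.68) = 0.4677
Φ⁻¹(FA) = Φ⁻¹(0.52) = 0.0502
d' = z(H) − z(FA) = 0.4677 − 0.0502 = 0.4175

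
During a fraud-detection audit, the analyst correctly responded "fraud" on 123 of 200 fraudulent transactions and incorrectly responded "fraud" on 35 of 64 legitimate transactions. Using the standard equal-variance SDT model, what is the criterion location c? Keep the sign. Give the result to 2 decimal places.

c = -0.21

H = 123/200 = 0.6150
FA = 35/64 = 0.5469
z(H) = z(0.6150) = 0.292
z(FA) = z(0.5469) = 0.118
c = −½·[z(H) + z(FA)] = −0.5 × (0.292 + 0.118) = -0.205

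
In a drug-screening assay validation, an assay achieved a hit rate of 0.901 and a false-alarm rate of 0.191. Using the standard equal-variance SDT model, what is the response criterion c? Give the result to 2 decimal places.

Φ⁻¹(0.901) = 1.2873, Φ⁻¹(0.191) = -0.8742
c = −½·[z(H) + z(FA)] = −0.5 × (1.2873 + (-0.8742)) = -0.20655
c < 0: the assay has a liberal response bias.

c = -0.21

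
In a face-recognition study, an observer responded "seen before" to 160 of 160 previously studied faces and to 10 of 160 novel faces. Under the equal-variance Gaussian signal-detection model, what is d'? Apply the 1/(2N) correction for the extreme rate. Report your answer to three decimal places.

The hit rate is 160/160 = 1, so apply the 1/(2N) correction: H → 1 − 1/(2·160) = 0.99687.
z(H) = z(0.99687) = 2.7338
z(FA) = z(0.06250) = -1.5341
d' = 2.7338 − (-1.5341) = 4.2679

d' = 4.268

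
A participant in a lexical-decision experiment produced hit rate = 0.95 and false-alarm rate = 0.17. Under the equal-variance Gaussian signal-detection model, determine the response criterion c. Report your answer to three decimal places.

Φ⁻¹(0.95) = 1.6449, Φ⁻¹(0.17) = -0.9542
c = −½·[z(H) + z(FA)] = −0.5 × (1.6449 + (-0.9542)) = -0.34535
c < 0: the participant has a liberal response bias.

c = -0.345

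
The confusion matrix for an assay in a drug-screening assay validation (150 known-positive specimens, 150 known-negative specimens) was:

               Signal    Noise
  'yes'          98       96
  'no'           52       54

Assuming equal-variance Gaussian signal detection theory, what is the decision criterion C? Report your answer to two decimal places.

H = 98/150 = 0.6533
FA = 96/150 = 0.6400
z(H) = z(0.6533) = 0.394
z(FA) = z(0.6400) = 0.358
c = −½·[z(H) + z(FA)] = −0.5 × (0.394 + 0.358) = -0.376
c < 0: the assay has a liberal response bias.

C = -0.38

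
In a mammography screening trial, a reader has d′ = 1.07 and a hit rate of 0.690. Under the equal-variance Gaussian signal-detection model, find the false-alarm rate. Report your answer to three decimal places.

z(hit rate) = z(0.690) = 0.4959
z(FA) = z(H) − d' = 0.4959 − 1.07 = -0.5741
false-alarm rate = Φ(-0.5741) = 0.2830

false-alarm rate = 0.283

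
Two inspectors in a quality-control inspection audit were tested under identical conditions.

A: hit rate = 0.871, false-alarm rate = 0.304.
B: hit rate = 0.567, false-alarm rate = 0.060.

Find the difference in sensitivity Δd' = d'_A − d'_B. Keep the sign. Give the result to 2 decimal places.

A: z(0.871) = 1.131, z(0.304) = -0.513, d' = 1.644
B: z(0.567) = 0.169, z(0.060) = -1.555, d' = 1.724
Δd' = d'_A − d'_B = 1.644 − 1.724 = -0.080
B has the higher sensitivity.

Δd' = -0.08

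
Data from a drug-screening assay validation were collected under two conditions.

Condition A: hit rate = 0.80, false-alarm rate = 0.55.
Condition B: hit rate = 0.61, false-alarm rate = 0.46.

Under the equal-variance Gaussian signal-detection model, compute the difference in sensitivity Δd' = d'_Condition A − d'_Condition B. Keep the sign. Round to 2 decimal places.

Δd' = 0.34

Condition A: z(0.80) = 0.842, z(0.55) = 0.126, d' = 0.716
Condition B: z(0.61) = 0.279, z(0.46) = -0.100, d' = 0.379
Δd' = d'_Condition A − d'_Condition B = 0.716 − 0.379 = 0.337
Condition A has the higher sensitivity.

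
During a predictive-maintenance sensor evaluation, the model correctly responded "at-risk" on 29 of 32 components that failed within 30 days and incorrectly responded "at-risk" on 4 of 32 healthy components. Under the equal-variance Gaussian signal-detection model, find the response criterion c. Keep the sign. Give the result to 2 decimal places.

H = 29/32 = 0.9062
FA = 4/32 = 0.1250
z(H) = 1.318
z(FA) = -1.150
c = −½·[z(H) + z(FA)] = −0.5 × (1.318 + (-1.150)) = -0.084

c = -0.08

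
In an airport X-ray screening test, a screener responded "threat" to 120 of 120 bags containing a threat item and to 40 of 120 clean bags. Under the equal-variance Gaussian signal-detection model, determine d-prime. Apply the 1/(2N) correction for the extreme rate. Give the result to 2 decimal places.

d-prime = 3.07

The hit rate is 120/120 = 1, so apply the 1/(2N) correction: H → 1 − 1/(2·120) = 0.99583.
z(H) = z(0.99583) = 2.638
z(FA) = z(0.33333) = -0.431
d' = 2.638 − (-0.431) = 3.069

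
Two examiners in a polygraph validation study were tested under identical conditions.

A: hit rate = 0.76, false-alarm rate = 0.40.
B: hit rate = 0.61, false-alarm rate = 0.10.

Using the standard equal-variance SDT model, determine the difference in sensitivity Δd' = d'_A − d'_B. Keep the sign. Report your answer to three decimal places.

A: z(0.76) = 0.7063, z(0.40) = -0.2533, d' = 0.9596
B: z(0.61) = 0.2793, z(0.10) = -1.2816, d' = 1.5609
Δd' = d'_A − d'_B = 0.9596 − 1.5609 = -0.6013
B has the higher sensitivity.

Δd' = -0.601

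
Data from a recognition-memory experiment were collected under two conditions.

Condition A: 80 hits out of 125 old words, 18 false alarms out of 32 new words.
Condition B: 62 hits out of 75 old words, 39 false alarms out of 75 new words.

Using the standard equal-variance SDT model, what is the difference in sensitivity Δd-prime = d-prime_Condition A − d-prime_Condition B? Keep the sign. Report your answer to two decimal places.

Δd-prime = -0.69

Condition A: z(0.6400) = 0.358, z(0.5625) = 0.157, d' = 0.201
Condition B: z(0.8267) = 0.941, z(0.5200) = 0.050, d' = 0.891
Δd' = d'_Condition A − d'_Condition B = 0.201 − 0.891 = -0.690
Condition B has the higher sensitivity.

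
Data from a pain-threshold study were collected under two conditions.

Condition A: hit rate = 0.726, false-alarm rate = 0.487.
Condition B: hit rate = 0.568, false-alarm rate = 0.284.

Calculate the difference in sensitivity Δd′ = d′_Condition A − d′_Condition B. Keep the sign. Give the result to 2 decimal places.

Δd′ = -0.11

Condition A: z(0.726) = 0.601, z(0.487) = -0.033, d' = 0.634
Condition B: z(0.568) = 0.171, z(0.284) = -0.571, d' = 0.742
Δd' = d'_Condition A − d'_Condition B = 0.634 − 0.742 = -0.108
Condition B has the higher sensitivity.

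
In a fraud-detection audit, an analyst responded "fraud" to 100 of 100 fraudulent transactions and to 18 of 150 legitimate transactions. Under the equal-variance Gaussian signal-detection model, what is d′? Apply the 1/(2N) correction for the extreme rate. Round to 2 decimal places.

d′ = 3.75

The hit rate is 100/100 = 1, so apply the 1/(2N) correction: H → 1 − 1/(2·100) = 0.99500.
z(H) = z(0.99500) = 2.576
z(FA) = z(0.12000) = -1.175
d' = 2.576 − (-1.175) = 3.751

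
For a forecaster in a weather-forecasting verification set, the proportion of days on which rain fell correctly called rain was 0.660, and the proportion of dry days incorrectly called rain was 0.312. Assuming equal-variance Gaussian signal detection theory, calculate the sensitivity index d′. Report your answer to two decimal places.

z(H) = 0.4125
z(FA) = -0.4902
d' = z(H) − z(FA) = 0.4125 − (-0.4902) = 0.9027

d′ = 0.90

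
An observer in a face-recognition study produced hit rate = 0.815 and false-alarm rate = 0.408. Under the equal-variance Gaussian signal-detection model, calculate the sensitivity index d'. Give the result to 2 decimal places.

d' = 1.13

Φ⁻¹(H) = 0.896
Φ⁻¹(FA) = -0.233
d' = z(H) − z(FA) = 0.896 − (-0.233) = 1.129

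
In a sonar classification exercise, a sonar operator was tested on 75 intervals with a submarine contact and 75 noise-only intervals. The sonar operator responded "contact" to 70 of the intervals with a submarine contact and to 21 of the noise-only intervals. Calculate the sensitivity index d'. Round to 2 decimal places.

d' = 2.08

H = 70/75 = 0.9333
FA = 21/75 = 0.2800
z(H) = 1.501
z(FA) = -0.583
d' = z(H) − z(FA) = 1.501 − (-0.583) = 2.084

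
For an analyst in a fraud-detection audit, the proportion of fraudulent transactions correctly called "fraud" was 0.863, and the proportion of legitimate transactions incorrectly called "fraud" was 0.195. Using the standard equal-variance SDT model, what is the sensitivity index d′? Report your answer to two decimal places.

d′ = 1.95

z(0.863) = 1.0939, z(0.195) = -0.8596
d' = z(H) − z(FA) = 1.0939 − (-0.8596) = 1.9535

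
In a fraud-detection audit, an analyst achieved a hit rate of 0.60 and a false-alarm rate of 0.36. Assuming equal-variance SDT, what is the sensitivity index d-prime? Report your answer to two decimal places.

Φ⁻¹(H) = Φ⁻¹(0.60) = 0.2533
Φ⁻¹(FA) = Φ⁻¹(0.36) = -0.3585
d' = z(H) − z(FA) = 0.2533 − (-0.3585) = 0.6118

d-prime = 0.61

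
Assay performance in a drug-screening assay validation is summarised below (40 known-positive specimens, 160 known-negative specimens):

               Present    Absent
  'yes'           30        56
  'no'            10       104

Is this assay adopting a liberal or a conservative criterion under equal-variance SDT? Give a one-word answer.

z(H) = 0.674, z(FA) = -0.385
c = −½·(z(H) + z(FA)) = -0.1445
c < 0 → liberal criterion (biased toward responding “yes”).

liberal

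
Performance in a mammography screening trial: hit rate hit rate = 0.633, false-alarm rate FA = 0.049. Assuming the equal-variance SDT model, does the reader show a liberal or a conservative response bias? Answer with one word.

conservative

z(H) = 0.340, z(FA) = -1.655
c = −½·(z(H) + z(FA)) = 0.6575
c > 0 → conservative criterion (biased toward responding “no”).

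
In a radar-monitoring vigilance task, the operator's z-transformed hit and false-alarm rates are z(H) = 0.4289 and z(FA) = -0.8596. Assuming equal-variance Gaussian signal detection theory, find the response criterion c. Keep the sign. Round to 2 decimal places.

c = −½·[z(H) + z(FA)] = −½·(0.4289 + (-0.8596)) = 0.21535
c > 0: the operator has a conservative response bias.

c = 0.22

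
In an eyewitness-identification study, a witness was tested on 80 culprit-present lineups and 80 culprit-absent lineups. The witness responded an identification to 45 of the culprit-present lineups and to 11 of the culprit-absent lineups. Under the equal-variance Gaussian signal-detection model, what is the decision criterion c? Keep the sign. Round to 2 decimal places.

H = 45/80 = 0.5625
FA = 11/80 = 0.1375
z(H) = z(0.5625) = 0.157
z(FA) = z(0.1375) = -1.092
c = −½·[z(H) + z(FA)] = −0.5 × (0.157 + (-1.092)) = 0.4675

c = 0.47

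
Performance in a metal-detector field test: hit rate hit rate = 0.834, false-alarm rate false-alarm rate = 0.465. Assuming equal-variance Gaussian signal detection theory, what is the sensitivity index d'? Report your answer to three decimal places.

d' = 1.058

Φ⁻¹(0.834) = 0.9701, Φ⁻¹(0.465) = -0.0878
d' = z(H) − z(FA) = 0.9701 − (-0.0878) = 1.0579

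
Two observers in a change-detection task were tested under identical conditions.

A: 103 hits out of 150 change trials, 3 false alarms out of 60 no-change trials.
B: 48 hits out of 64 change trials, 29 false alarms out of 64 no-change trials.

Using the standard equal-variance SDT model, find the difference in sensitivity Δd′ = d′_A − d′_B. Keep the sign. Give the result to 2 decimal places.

A: z(0.6867) = 0.487, z(0.0500) = -1.645, d' = 2.132
B: z(0.7500) = 0.674, z(0.4531) = -0.118, d' = 0.792
Δd' = d'_A − d'_B = 2.132 − 0.792 = 1.340
A has the higher sensitivity.

Δd′ = 1.34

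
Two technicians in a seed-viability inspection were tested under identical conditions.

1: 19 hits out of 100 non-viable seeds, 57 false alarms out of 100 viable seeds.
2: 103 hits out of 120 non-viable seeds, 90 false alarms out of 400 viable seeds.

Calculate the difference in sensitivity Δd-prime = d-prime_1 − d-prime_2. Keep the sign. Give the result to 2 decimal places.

Δd-prime = -2.88

1: z(0.1900) = -0.878, z(0.5700) = 0.176, d' = -1.054
2: z(0.8583) = 1.073, z(0.2250) = -0.755, d' = 1.828
Δd' = d'_1 − d'_2 = -1.054 − 1.828 = -2.882
2 has the higher sensitivity.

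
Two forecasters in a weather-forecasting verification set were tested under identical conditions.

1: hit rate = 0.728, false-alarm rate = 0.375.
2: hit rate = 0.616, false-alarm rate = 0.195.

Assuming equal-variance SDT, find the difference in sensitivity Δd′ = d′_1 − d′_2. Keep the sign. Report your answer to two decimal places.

Δd′ = -0.23

1: z(0.728) = 0.607, z(0.375) = -0.319, d' = 0.926
2: z(0.616) = 0.295, z(0.195) = -0.860, d' = 1.155
Δd' = d'_1 − d'_2 = 0.926 − 1.155 = -0.229
2 has the higher sensitivity.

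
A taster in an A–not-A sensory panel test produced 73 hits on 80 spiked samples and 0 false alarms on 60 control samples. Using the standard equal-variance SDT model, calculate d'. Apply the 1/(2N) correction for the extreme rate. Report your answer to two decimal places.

The false-alarm rate is 0/60 = 0, so apply the 1/(2N) correction: FA → 1/(2·60) = 0.00833.
z(H) = z(0.91250) = 1.356
z(FA) = z(0.00833) = -2.394
d' = 1.356 − (-2.394) = 3.750

d' = 3.75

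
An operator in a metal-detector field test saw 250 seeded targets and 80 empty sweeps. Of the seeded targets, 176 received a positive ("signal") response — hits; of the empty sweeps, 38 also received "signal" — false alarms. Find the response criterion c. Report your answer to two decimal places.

H = 176/250 = 0.7040
FA = 38/80 = 0.4750
z(H) = 0.5359
z(FA) = -0.0627
c = −½·[z(H) + z(FA)] = −0.5 × (0.5359 + (-0.0627)) = -0.2366
c < 0: the operator has a liberal response bias.

c = -0.24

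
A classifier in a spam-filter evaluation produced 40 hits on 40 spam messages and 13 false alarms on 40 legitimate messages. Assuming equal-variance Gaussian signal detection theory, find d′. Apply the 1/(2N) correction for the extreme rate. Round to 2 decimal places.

d′ = 2.70

The hit rate is 40/40 = 1, so apply the 1/(2N) correction: H → 1 − 1/(2·40) = 0.98750.
z(H) = z(0.98750) = 2.241
z(FA) = z(0.32500) = -0.454
d' = 2.241 − (-0.454) = 2.695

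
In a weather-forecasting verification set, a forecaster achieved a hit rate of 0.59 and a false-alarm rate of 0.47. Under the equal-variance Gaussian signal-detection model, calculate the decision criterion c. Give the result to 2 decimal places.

c = -0.08

z(H) = z(0.59) = 0.2275
z(FA) = z(0.47) = -0.0753
c = −½·[z(H) + z(FA)] = −0.5 × (0.2275 + (-0.0753)) = -0.0761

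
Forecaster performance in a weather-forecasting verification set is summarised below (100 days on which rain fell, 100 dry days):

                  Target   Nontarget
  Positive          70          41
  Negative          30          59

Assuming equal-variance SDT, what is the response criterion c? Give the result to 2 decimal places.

H = 70/100 = 0.7000
FA = 41/100 = 0.4100
Φ⁻¹(H) = Φ⁻¹(0.7000) = 0.5244
Φ⁻¹(FA) = Φ⁻¹(0.4100) = -0.2275
c = −½·[z(H) + z(FA)] = −0.5 × (0.5244 + (-0.2275)) = -0.14845

c = -0.15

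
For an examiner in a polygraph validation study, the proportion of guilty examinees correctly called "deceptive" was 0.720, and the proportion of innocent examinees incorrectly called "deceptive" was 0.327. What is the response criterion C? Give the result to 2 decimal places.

C = -0.07

z(H) = z(0.720) = 0.583
z(FA) = z(0.327) = -0.448
c = −½·[z(H) + z(FA)] = −0.5 × (0.583 + (-0.448)) = -0.0675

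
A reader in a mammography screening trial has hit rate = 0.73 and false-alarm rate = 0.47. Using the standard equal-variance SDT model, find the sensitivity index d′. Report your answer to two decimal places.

d′ = 0.69

z(H) = z(0.73) = 0.613
z(FA) = z(0.47) = -0.075
d' = z(H) − z(FA) = 0.613 − (-0.075) = 0.688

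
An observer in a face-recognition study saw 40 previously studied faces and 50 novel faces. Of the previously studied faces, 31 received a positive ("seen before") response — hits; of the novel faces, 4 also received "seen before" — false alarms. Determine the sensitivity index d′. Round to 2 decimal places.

H = 31/40 = 0.7750
FA = 4/50 = 0.0800
z(H) = 0.755
z(FA) = -1.405
d' = z(H) − z(FA) = 0.755 − (-1.405) = 2.160

d′ = 2.16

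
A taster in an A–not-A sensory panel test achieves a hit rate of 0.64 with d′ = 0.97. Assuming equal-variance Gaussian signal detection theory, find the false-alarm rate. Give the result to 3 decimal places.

z(hit rate) = z(0.64) = 0.3585
z(FA) = z(H) − d' = 0.3585 − 0.97 = -0.6115
false-alarm rate = Φ(-0.6115) = 0.2704

false-alarm rate = 0.270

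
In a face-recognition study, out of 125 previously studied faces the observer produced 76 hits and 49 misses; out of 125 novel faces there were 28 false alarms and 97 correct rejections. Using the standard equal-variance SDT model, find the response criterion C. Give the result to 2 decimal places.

C = 0.24

H = 76/125 = 0.6080
FA = 28/125 = 0.2240
Φ⁻¹(0.6080) = 0.274, Φ⁻¹(0.2240) = -0.759
c = −½·[z(H) + z(FA)] = −0.5 × (0.274 + (-0.759)) = 0.2425
c > 0: the observer has a conservative response bias.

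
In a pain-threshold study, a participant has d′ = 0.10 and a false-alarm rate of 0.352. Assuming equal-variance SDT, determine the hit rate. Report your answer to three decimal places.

z(false-alarm rate) = z(0.352) = -0.3799
z(H) = z(FA) + d' = -0.3799 + 0.10 = -0.2799
hit rate = Φ(-0.2799) = 0.3898

hit rate = 0.390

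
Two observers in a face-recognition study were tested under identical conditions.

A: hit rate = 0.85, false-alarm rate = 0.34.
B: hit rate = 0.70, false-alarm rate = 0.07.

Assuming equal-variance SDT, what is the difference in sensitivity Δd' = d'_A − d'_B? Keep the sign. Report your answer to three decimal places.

Δd' = -0.551

A: z(0.85) = 1.0364, z(0.34) = -0.4125, d' = 1.4489
B: z(0.70) = 0.5244, z(0.07) = -1.4758, d' = 2.0002
Δd' = d'_A − d'_B = 1.4489 − 2.0002 = -0.5513
B has the higher sensitivity.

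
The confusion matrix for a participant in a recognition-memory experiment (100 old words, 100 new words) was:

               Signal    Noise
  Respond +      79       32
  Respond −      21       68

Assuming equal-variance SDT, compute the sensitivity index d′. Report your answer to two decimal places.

H = 79/100 = 0.7900
FA = 32/100 = 0.3200
z(H) = 0.8064
z(FA) = -0.4677
d' = z(H) − z(FA) = 0.8064 − (-0.4677) = 1.2741

d′ = 1.27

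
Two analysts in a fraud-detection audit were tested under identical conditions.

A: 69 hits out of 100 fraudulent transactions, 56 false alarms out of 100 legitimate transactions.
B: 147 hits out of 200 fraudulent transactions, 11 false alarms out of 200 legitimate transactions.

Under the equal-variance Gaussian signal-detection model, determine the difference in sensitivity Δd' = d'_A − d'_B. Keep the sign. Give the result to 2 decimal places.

Δd' = -1.88

A: z(0.6900) = 0.496, z(0.5600) = 0.151, d' = 0.345
B: z(0.7350) = 0.628, z(0.0550) = -1.598, d' = 2.226
Δd' = d'_A − d'_B = 0.345 − 2.226 = -1.881
B has the higher sensitivity.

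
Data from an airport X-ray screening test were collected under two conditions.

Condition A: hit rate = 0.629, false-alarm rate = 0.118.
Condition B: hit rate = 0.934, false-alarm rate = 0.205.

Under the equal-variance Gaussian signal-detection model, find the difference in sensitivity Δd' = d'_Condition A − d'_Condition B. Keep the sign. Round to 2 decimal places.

Condition A: z(0.629) = 0.329, z(0.118) = -1.185, d' = 1.514
Condition B: z(0.934) = 1.506, z(0.205) = -0.824, d' = 2.330
Δd' = d'_Condition A − d'_Condition B = 1.514 − 2.330 = -0.816
Condition B has the higher sensitivity.

Δd' = -0.82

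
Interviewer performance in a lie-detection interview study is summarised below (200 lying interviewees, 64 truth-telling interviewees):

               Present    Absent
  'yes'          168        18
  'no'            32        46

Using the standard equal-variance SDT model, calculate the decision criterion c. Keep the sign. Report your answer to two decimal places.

c = -0.21

H = 168/200 = 0.8400
FA = 18/64 = 0.2812
z(H) = 0.994
z(FA) = -0.579
c = −½·[z(H) + z(FA)] = −0.5 × (0.994 + (-0.579)) = -0.2075
c < 0: the interviewer has a liberal response bias.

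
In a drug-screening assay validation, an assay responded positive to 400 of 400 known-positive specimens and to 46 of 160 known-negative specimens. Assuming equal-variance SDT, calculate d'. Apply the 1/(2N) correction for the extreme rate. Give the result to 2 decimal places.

The hit rate is 400/400 = 1, so apply the 1/(2N) correction: H → 1 − 1/(2·400) = 0.99875.
z(H) = z(0.99875) = 3.023
z(FA) = z(0.28750) = -0.561
d' = 3.023 − (-0.561) = 3.584

d' = 3.58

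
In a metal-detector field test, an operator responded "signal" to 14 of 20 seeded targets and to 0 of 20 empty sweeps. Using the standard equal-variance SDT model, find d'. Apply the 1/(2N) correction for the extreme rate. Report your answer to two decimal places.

The false-alarm rate is 0/20 = 0, so apply the 1/(2N) correction: FA → 1/(2·20) = 0.02500.
z(H) = z(0.70000) = 0.524
z(FA) = z(0.02500) = -1.960
d' = 0.524 − (-1.960) = 2.484

d' = 2.48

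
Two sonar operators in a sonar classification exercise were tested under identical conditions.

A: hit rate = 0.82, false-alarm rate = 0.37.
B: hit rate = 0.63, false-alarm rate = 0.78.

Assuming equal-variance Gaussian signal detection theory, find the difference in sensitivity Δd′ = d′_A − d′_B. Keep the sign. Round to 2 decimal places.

A: z(0.82) = 0.915, z(0.37) = -0.332, d' = 1.247
B: z(0.63) = 0.332, z(0.78) = 0.772, d' = -0.440
Δd' = d'_A − d'_B = 1.247 − (-0.440) = 1.687
A has the higher sensitivity.

Δd′ = 1.69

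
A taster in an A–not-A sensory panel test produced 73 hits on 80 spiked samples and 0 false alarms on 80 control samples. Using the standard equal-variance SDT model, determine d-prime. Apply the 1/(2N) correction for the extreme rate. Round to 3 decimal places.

d-prime = 3.854

The false-alarm rate is 0/80 = 0, so apply the 1/(2N) correction: FA → 1/(2·80) = 0.00625.
z(H) = z(0.91250) = 1.3563
z(FA) = z(0.00625) = -2.4977
d' = 1.3563 − (-2.4977) = 3.8540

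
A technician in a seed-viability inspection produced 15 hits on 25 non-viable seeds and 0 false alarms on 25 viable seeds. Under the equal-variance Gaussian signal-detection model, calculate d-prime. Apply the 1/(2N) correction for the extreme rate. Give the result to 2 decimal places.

d-prime = 2.31

The false-alarm rate is 0/25 = 0, so apply the 1/(2N) correction: FA → 1/(2·25) = 0.02000.
z(H) = z(0.60000) = 0.253
z(FA) = z(0.02000) = -2.054
d' = 0.253 − (-2.054) = 2.307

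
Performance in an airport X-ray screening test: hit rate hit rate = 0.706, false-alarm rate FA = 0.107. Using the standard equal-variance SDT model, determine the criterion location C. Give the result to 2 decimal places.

z(H) = z(0.706) = 0.5417
z(FA) = z(0.107) = -1.2426
c = −½·[z(H) + z(FA)] = −0.5 × (0.5417 + (-1.2426)) = 0.35045

C = 0.35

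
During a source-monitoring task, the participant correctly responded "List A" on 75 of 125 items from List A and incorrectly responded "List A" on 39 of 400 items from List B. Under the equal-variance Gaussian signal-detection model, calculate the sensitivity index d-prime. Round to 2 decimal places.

H = 75/125 = 0.6000
FA = 39/400 = 0.0975
Φ⁻¹(H) = Φ⁻¹(0.6000) = 0.253
Φ⁻¹(FA) = Φ⁻¹(0.0975) = -1.296
d' = z(H) − z(FA) = 0.253 − (-1.296) = 1.549

d-prime = 1.55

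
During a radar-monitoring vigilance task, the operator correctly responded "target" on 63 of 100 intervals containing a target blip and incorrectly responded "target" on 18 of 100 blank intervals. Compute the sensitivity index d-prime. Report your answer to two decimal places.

d-prime = 1.25

H = 63/100 = 0.6300
FA = 18/100 = 0.1800
z(0.6300) = 0.332, z(0.1800) = -0.915
d' = z(H) − z(FA) = 0.332 − (-0.915) = 1.247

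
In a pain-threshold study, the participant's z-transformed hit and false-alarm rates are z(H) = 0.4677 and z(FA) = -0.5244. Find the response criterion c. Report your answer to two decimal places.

c = −½·[z(H) + z(FA)] = −½·(0.4677 + (-0.5244)) = 0.02835

c = 0.03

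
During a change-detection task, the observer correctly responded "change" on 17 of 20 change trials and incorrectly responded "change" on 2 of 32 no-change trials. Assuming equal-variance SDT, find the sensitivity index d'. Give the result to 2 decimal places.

d' = 2.57

H = 17/20 = 0.8500
FA = 2/32 = 0.0625
z(H) = z(0.8500) = 1.036
z(FA) = z(0.0625) = -1.534
d' = z(H) − z(FA) = 1.036 − (-1.534) = 2.570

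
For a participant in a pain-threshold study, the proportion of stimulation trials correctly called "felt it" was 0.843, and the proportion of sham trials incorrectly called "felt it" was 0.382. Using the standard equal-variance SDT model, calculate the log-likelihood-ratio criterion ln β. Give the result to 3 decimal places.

z(0.843) = 1.0069, z(0.382) = -0.3002
ln β = −½·[z(H)² − z(FA)²] = −0.5 × (1.0138 − 0.0901) = -0.46185

ln β = -0.462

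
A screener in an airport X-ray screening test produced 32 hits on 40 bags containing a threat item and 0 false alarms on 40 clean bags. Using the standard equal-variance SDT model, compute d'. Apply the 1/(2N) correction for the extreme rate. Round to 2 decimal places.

The false-alarm rate is 0/40 = 0, so apply the 1/(2N) correction: FA → 1/(2·40) = 0.01250.
z(H) = z(0.80000) = 0.842
z(FA) = z(0.01250) = -2.241
d' = 0.842 − (-2.241) = 3.083

d' = 3.08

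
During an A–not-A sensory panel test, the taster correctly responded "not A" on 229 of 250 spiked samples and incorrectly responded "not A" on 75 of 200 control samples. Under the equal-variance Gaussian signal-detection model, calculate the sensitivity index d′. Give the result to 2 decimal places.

H = 229/250 = 0.9160
FA = 75/200 = 0.3750
Φ⁻¹(H) = 1.379
Φ⁻¹(FA) = -0.319
d' = z(H) − z(FA) = 1.379 − (-0.319) = 1.698

d′ = 1.70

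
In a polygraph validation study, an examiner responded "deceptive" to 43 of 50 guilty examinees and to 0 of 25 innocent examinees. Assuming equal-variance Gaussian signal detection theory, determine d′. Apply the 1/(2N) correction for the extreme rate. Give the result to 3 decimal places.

d′ = 3.134

The false-alarm rate is 0/25 = 0, so apply the 1/(2N) correction: FA → 1/(2·25) = 0.02000.
z(H) = z(0.86000) = 1.0803
z(FA) = z(0.02000) = -2.0537
d' = 1.0803 − (-2.0537) = 3.1340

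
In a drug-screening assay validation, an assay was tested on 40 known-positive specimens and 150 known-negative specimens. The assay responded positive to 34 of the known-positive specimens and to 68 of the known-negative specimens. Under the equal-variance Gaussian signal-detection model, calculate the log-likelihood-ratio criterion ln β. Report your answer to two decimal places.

H = 34/40 = 0.8500
FA = 68/150 = 0.4533
Φ⁻¹(H) = 1.036
Φ⁻¹(FA) = -0.117
ln β = −½·[z(H)² − z(FA)²] = −0.5 × (1.073 − 0.014) = -0.5295

ln β = -0.53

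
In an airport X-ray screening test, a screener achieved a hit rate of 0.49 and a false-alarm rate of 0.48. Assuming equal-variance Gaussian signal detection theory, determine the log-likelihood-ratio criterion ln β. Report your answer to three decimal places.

z(0.49) = -0.0251, z(0.48) = -0.0502
ln β = −½·[z(H)² − z(FA)²] = −0.5 × (0.0006 − 0.0025) = 0.00095

ln β = 0.001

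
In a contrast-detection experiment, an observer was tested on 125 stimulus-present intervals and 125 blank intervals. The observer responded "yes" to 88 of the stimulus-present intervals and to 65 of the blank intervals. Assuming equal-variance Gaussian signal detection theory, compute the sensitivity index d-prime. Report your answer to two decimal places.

d-prime = 0.49

H = 88/125 = 0.7040
FA = 65/125 = 0.5200
z(H) = 0.5359
z(FA) = 0.0502
d' = z(H) − z(FA) = 0.5359 − 0.0502 = 0.4857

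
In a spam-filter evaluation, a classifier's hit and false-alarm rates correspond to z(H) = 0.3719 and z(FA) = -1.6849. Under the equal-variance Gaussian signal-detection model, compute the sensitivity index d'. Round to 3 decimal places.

d' = 2.057

d' = z(H) − z(FA) = 0.3719 − (-1.6849) = 2.0568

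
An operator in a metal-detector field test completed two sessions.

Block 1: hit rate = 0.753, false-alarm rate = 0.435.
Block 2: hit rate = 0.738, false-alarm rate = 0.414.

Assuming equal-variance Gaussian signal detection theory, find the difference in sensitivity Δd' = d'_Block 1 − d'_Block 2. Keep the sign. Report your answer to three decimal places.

Block 1: z(0.753) = 0.6840, z(0.435) = -0.1637, d' = 0.8477
Block 2: z(0.738) = 0.6372, z(0.414) = -0.2173, d' = 0.8545
Δd' = d'_Block 1 − d'_Block 2 = 0.8477 − 0.8545 = -0.0068
Block 2 has the higher sensitivity.

Δd' = -0.007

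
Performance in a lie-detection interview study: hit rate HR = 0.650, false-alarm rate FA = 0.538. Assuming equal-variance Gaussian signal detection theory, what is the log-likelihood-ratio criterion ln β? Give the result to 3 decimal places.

z(0.650) = 0.3853, z(0.538) = 0.0954
ln β = −½·[z(H)² − z(FA)²] = −0.5 × (0.1485 − 0.0091) = -0.0697

ln β = -0.070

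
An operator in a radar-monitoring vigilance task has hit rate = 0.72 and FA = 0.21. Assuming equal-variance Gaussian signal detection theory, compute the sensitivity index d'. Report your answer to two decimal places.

d' = 1.39

z(0.72) = 0.583, z(0.21) = -0.806
d' = z(H) − z(FA) = 0.583 − (-0.806) = 1.389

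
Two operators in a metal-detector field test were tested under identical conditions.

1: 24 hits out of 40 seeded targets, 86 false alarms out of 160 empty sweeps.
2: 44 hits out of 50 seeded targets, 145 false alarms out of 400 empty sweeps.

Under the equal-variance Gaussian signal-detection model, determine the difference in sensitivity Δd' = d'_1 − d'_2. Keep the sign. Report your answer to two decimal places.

Δd' = -1.37

1: z(0.6000) = 0.253, z(0.5375) = 0.094, d' = 0.159
2: z(0.8800) = 1.175, z(0.3625) = -0.352, d' = 1.527
Δd' = d'_1 − d'_2 = 0.159 − 1.527 = -1.368
2 has the higher sensitivity.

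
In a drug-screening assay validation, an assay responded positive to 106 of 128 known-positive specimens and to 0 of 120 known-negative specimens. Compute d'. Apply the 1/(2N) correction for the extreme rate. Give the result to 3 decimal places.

d' = 3.585

The false-alarm rate is 0/120 = 0, so apply the 1/(2N) correction: FA → 1/(2·120) = 0.00417.
z(H) = z(0.82812) = 0.9468
z(FA) = z(0.00417) = -2.6380
d' = 0.9468 − (-2.6380) = 3.5848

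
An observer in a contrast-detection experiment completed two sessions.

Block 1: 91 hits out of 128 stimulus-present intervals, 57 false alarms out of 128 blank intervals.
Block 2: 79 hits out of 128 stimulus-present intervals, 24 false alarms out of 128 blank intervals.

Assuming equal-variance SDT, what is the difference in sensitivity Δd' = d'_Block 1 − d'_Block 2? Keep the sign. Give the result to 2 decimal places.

Block 1: z(0.7109) = 0.556, z(0.4453) = -0.138, d' = 0.694
Block 2: z(0.6172) = 0.298, z(0.1875) = -0.887, d' = 1.185
Δd' = d'_Block 1 − d'_Block 2 = 0.694 − 1.185 = -0.491
Block 2 has the higher sensitivity.

Δd' = -0.49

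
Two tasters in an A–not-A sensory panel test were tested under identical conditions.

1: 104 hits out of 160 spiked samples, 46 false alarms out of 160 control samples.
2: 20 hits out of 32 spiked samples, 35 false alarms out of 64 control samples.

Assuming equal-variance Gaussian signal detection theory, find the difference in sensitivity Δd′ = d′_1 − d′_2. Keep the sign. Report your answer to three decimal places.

Δd′ = 0.745

1: z(0.6500) = 0.3853, z(0.2875) = -0.5607, d' = 0.9460
2: z(0.6250) = 0.3186, z(0.5469) = 0.1178, d' = 0.2008
Δd' = d'_1 − d'_2 = 0.9460 − 0.2008 = 0.7452
1 has the higher sensitivity.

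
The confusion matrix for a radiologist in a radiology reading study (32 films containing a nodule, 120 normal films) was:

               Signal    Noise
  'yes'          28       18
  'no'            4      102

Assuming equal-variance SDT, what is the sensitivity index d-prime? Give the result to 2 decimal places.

d-prime = 2.19

H = 28/32 = 0.8750
FA = 18/120 = 0.1500
Φ⁻¹(0.8750) = 1.1503, Φ⁻¹(0.1500) = -1.0364
d' = z(H) − z(FA) = 1.1503 − (-1.0364) = 2.1867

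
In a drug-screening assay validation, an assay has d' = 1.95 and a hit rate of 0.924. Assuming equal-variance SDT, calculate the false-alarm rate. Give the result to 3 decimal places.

false-alarm rate = 0.302

z(hit rate) = z(0.924) = 1.4325
z(FA) = z(H) − d' = 1.4325 − 1.95 = -0.5175
false-alarm rate = Φ(-0.5175) = 0.3024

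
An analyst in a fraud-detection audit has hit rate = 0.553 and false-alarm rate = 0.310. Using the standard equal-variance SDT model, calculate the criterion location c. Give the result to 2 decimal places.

z(H) = 0.133
z(FA) = -0.496
c = −½·[z(H) + z(FA)] = −0.5 × (0.133 + (-0.496)) = 0.1815

c = 0.18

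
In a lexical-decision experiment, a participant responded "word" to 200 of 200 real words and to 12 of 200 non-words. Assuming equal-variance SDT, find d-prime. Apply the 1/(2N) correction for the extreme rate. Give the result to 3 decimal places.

The hit rate is 200/200 = 1, so apply the 1/(2N) correction: H → 1 − 1/(2·200) = 0.99750.
z(H) = z(0.99750) = 2.8070
z(FA) = z(0.06000) = -1.5548
d' = 2.8070 − (-1.5548) = 4.3618

d-prime = 4.362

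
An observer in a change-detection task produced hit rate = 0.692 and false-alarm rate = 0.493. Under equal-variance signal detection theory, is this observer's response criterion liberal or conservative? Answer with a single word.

z(H) = 0.502, z(FA) = -0.018
c = −½·(z(H) + z(FA)) = -0.242
c < 0 → liberal criterion (biased toward responding “yes”).

liberal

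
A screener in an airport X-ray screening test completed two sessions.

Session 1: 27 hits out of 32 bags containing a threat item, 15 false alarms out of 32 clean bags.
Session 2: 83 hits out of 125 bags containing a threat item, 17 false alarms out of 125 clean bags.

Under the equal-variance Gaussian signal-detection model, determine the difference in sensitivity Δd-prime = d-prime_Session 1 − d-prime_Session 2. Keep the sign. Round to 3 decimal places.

Session 1: z(0.8438) = 1.0102, z(0.4688) = -0.0783, d' = 1.0885
Session 2: z(0.6640) = 0.4234, z(0.1360) = -1.0985, d' = 1.5219
Δd' = d'_Session 1 − d'_Session 2 = 1.0885 − 1.5219 = -0.4334
Session 2 has the higher sensitivity.

Δd-prime = -0.433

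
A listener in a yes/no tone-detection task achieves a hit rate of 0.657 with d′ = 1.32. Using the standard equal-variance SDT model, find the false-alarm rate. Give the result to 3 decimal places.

false-alarm rate = 0.180

z(hit rate) = z(0.657) = 0.4043
z(FA) = z(H) − d' = 0.4043 − 1.32 = -0.9157
false-alarm rate = Φ(-0.9157) = 0.1799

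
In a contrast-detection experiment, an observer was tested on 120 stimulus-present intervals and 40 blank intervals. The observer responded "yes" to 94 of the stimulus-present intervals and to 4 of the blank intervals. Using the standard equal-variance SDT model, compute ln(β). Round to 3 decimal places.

H = 94/120 = 0.7833
FA = 4/40 = 0.1000
z(H) = z(0.7833) = 0.7834
z(FA) = z(0.1000) = -1.2816
ln β = −½·[z(H)² − z(FA)²] = −0.5 × (0.6137 − 1.6425) = 0.5144

ln β = 0.514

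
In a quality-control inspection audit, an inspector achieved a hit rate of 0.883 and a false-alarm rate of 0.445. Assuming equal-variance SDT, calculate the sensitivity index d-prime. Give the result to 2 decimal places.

d-prime = 1.33

Φ⁻¹(H) = Φ⁻¹(0.883) = 1.1901
Φ⁻¹(FA) = Φ⁻¹(0.445) = -0.1383
d' = z(H) − z(FA) = 1.1901 − (-0.1383) = 1.3284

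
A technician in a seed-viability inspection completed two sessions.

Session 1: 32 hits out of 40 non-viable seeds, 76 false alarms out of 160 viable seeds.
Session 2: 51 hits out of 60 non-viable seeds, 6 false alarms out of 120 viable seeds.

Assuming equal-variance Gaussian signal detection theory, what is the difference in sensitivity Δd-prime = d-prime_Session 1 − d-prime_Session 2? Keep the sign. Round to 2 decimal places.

Session 1: z(0.8000) = 0.842, z(0.4750) = -0.063, d' = 0.905
Session 2: z(0.8500) = 1.036, z(0.0500) = -1.645, d' = 2.681
Δd' = d'_Session 1 − d'_Session 2 = 0.905 − 2.681 = -1.776
Session 2 has the higher sensitivity.

Δd-prime = -1.78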